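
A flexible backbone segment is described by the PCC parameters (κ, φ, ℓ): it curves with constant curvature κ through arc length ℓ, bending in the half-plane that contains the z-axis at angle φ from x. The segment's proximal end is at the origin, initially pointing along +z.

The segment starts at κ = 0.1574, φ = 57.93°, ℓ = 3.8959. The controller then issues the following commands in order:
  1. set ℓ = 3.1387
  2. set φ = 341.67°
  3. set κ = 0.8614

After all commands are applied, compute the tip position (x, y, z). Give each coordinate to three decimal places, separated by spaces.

initial: κ=0.1574, φ=57.93°, ℓ=3.8959
cmd 1: set ℓ=3.1387 → (κ,φ,ℓ)=(0.1574,57.93°,3.1387) → tip=(0.4033,0.6437,3.0126)
cmd 2: set φ=341.67° → (κ,φ,ℓ)=(0.1574,341.67°,3.1387) → tip=(0.7211,-0.2389,3.0126)
cmd 3: set κ=0.8614 → (κ,φ,ℓ)=(0.8614,341.67°,3.1387) → tip=(2.1000,-0.6957,0.4923)

2.100 -0.696 0.492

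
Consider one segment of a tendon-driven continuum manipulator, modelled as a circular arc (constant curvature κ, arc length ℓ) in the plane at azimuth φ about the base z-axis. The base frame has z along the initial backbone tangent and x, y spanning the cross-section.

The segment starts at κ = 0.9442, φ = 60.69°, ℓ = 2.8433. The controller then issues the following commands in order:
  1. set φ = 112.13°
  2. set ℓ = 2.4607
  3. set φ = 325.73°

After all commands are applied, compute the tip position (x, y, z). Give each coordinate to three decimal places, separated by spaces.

initial: κ=0.9442, φ=60.69°, ℓ=2.8433
cmd 1: set φ=112.13° → (κ,φ,ℓ)=(0.9442,112.13°,2.8433) → tip=(-0.7570,1.8615,0.4673)
cmd 2: set ℓ=2.4607 → (κ,φ,ℓ)=(0.9442,112.13°,2.4607) → tip=(-0.6717,1.6517,0.7731)
cmd 3: set φ=325.73° → (κ,φ,ℓ)=(0.9442,325.73°,2.4607) → tip=(1.4735,-1.0040,0.7731)

1.473 -1.004 0.773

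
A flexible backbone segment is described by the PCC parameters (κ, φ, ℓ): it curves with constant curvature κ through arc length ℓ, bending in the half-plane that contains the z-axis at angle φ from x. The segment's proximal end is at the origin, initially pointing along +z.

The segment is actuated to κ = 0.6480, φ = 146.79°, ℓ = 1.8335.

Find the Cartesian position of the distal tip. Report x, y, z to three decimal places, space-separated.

-0.809 0.530 1.432

θ = κ·ℓ = 0.6480 × 1.8335 = 1.18811 rad
ρ = (1 − cos θ)/κ = (1 − 0.37342)/0.6480 = 0.96695
z = sin θ / κ = 0.92766/0.6480 = 1.43158
x = ρ cos φ = 0.96695 × cos(146.79°) = -0.80902
y = ρ sin φ = 0.96695 × sin(146.79°) = 0.52961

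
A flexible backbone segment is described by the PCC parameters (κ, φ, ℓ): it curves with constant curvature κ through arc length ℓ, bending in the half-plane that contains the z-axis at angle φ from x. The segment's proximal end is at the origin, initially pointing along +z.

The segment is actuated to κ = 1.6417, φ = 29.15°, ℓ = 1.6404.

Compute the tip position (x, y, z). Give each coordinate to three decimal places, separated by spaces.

1.011 0.564 0.264

θ = κ·ℓ = 1.6417 × 1.6404 = 2.69304 rad
ρ = (1 − cos θ)/κ = (1 − -0.90108)/1.6417 = 1.15799
z = sin θ / κ = 0.43366/1.6417 = 0.26415
x = ρ cos φ = 1.15799 × cos(29.15°) = 1.01133
y = ρ sin φ = 1.15799 × sin(29.15°) = 0.56406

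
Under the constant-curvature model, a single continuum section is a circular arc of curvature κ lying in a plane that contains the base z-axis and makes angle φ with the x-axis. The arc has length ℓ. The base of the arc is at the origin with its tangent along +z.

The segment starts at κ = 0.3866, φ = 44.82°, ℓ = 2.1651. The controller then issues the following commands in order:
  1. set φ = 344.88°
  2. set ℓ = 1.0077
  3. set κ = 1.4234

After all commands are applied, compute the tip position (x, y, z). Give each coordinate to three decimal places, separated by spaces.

0.586 -0.158 0.696

initial: κ=0.3866, φ=44.82°, ℓ=2.1651
cmd 1: set φ=344.88° → (κ,φ,ℓ)=(0.3866,344.88°,2.1651) → tip=(0.8249,-0.2229,1.9210)
cmd 2: set ℓ=1.0077 → (κ,φ,ℓ)=(0.3866,344.88°,1.0077) → tip=(0.1871,-0.0506,0.9824)
cmd 3: set κ=1.4234 → (κ,φ,ℓ)=(1.4234,344.88°,1.0077) → tip=(0.5860,-0.1583,0.6960)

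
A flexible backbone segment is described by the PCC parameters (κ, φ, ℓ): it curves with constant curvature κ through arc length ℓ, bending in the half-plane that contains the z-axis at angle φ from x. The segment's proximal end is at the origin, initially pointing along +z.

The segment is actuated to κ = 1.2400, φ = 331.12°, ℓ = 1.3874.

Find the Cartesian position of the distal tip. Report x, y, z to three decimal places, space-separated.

θ = κ·ℓ = 1.2400 × 1.3874 = 1.72038 rad
ρ = (1 − cos θ)/κ = (1 − -0.14902)/1.2400 = 0.92663
z = sin θ / κ = 0.98883/1.2400 = 0.79745
x = ρ cos φ = 0.92663 × cos(331.12°) = 0.81139
y = ρ sin φ = 0.92663 × sin(331.12°) = -0.44754

0.811 -0.448 0.797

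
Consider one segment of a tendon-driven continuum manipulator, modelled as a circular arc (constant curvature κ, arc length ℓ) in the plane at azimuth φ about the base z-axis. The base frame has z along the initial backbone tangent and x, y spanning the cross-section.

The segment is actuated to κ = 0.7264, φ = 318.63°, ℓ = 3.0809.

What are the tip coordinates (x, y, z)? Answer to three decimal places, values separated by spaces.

θ = κ·ℓ = 0.7264 × 3.0809 = 2.23797 rad
ρ = (1 − cos θ)/κ = (1 − -0.61876)/0.7264 = 2.22848
z = sin θ / κ = 0.78558/0.7264 = 1.08147
x = ρ cos φ = 2.22848 × cos(318.63°) = 1.67238
y = ρ sin φ = 2.22848 × sin(318.63°) = -1.47284

1.672 -1.473 1.081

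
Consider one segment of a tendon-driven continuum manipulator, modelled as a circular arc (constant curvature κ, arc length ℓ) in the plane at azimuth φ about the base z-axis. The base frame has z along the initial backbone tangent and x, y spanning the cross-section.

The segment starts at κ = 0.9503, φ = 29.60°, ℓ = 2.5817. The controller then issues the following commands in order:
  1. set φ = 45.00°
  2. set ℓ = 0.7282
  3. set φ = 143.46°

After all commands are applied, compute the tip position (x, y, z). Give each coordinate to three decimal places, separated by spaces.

initial: κ=0.9503, φ=29.60°, ℓ=2.5817
cmd 1: set φ=45.00° → (κ,φ,ℓ)=(0.9503,45.00°,2.5817) → tip=(1.3188,1.3188,0.6684)
cmd 2: set ℓ=0.7282 → (κ,φ,ℓ)=(0.9503,45.00°,0.7282) → tip=(0.1712,0.1712,0.6715)
cmd 3: set φ=143.46° → (κ,φ,ℓ)=(0.9503,143.46°,0.7282) → tip=(-0.1945,0.1441,0.6715)

-0.194 0.144 0.671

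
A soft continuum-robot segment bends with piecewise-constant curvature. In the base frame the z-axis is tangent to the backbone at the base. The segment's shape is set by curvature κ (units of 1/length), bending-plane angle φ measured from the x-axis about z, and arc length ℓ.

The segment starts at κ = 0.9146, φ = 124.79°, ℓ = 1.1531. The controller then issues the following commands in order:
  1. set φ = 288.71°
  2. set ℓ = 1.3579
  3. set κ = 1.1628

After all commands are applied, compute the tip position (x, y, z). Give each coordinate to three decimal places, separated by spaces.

initial: κ=0.9146, φ=124.79°, ℓ=1.1531
cmd 1: set φ=288.71° → (κ,φ,ℓ)=(0.9146,288.71°,1.1531) → tip=(0.1776,-0.5245,0.9509)
cmd 2: set ℓ=1.3579 → (κ,φ,ℓ)=(0.9146,288.71°,1.3579) → tip=(0.2375,-0.7011,1.0348)
cmd 3: set κ=1.1628 → (κ,φ,ℓ)=(1.1628,288.71°,1.3579) → tip=(0.2781,-0.8212,0.8600)

0.278 -0.821 0.860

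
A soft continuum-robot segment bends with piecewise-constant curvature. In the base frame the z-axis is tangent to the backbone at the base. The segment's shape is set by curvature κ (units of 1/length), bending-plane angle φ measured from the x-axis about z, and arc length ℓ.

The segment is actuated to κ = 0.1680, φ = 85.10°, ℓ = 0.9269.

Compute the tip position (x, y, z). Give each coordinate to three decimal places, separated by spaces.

θ = κ·ℓ = 0.1680 × 0.9269 = 0.15572 rad
ρ = (1 − cos θ)/κ = (1 − 0.98790)/0.1680 = 0.07202
z = sin θ / κ = 0.15509/0.1680 = 0.92316
x = ρ cos φ = 0.07202 × cos(85.10°) = 0.00615
y = ρ sin φ = 0.07202 × sin(85.10°) = 0.07176

0.006 0.072 0.923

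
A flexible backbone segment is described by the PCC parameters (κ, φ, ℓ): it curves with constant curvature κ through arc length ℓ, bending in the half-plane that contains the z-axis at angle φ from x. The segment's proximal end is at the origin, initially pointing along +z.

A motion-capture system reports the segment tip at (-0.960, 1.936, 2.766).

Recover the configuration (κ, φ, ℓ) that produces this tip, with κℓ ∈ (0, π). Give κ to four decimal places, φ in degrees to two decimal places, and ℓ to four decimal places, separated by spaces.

ρ = √(x²+y²) = √(-0.960² + 1.936²) = 2.16095
φ = atan2(y, x) mod 360° = atan2(1.936, -0.960) = 116.3753°
|p|² = ρ² + z² = 2.16095² + 2.766² = 12.32045
κ = 2ρ / |p|² = 2×2.16095 / 12.32045 = 0.35079
θ = 2·atan2(ρ, z) = 2·atan2(2.16095, 2.766) = 1.32641 rad
ℓ = θ/κ = 1.32641/0.35079 = 3.78121

0.3508 116.38 3.7812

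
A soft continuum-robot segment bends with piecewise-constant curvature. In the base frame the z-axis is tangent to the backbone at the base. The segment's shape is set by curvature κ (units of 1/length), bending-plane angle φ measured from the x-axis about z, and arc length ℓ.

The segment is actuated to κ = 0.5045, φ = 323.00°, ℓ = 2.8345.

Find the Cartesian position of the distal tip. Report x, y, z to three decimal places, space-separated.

θ = κ·ℓ = 0.5045 × 2.8345 = 1.43001 rad
ρ = (1 − cos θ)/κ = (1 − 0.14033)/0.5045 = 1.70401
z = sin θ / κ = 0.99011/0.5045 = 1.96255
x = ρ cos φ = 1.70401 × cos(323.00°) = 1.36088
y = ρ sin φ = 1.70401 × sin(323.00°) = -1.02550

1.361 -1.025 1.963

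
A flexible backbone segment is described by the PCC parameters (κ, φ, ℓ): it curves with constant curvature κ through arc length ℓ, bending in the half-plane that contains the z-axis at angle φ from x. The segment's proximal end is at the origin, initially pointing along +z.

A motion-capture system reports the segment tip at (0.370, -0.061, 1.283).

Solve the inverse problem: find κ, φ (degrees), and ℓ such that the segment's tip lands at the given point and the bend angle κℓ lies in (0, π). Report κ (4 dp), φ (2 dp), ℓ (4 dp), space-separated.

ρ = √(x²+y²) = √(0.370² + -0.061²) = 0.37499
φ = atan2(y, x) mod 360° = atan2(-0.061, 0.370) = 350.6382°
|p|² = ρ² + z² = 0.37499² + 1.283² = 1.78671
κ = 2ρ / |p|² = 2×0.37499 / 1.78671 = 0.41976
θ = 2·atan2(ρ, z) = 2·atan2(0.37499, 1.283) = 0.56872 rad
ℓ = θ/κ = 0.56872/0.41976 = 1.35486

0.4198 350.64 1.3549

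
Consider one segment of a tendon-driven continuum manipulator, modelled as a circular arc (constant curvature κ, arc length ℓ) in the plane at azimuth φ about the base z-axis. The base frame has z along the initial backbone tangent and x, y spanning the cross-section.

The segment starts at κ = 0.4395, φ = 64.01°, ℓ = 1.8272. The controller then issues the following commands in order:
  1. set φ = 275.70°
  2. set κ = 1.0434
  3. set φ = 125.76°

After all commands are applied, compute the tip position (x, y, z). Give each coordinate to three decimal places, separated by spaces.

initial: κ=0.4395, φ=64.01°, ℓ=1.8272
cmd 1: set φ=275.70° → (κ,φ,ℓ)=(0.4395,275.70°,1.8272) → tip=(0.0690,-0.6916,1.6370)
cmd 2: set κ=1.0434 → (κ,φ,ℓ)=(1.0434,275.70°,1.8272) → tip=(0.1265,-1.2678,0.9049)
cmd 3: set φ=125.76° → (κ,φ,ℓ)=(1.0434,125.76°,1.8272) → tip=(-0.7446,1.0339,0.9049)

-0.745 1.034 0.905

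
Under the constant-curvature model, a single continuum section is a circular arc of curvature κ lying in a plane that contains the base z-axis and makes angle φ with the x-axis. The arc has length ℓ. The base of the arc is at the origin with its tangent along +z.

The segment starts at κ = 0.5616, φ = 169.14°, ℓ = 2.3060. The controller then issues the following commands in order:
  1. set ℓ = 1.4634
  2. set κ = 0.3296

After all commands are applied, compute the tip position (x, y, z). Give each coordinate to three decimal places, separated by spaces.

-0.340 0.065 1.407

initial: κ=0.5616, φ=169.14°, ℓ=2.3060
cmd 1: set ℓ=1.4634 → (κ,φ,ℓ)=(0.5616,169.14°,1.4634) → tip=(-0.5581,0.1071,1.3041)
cmd 2: set κ=0.3296 → (κ,φ,ℓ)=(0.3296,169.14°,1.4634) → tip=(-0.3399,0.0652,1.4073)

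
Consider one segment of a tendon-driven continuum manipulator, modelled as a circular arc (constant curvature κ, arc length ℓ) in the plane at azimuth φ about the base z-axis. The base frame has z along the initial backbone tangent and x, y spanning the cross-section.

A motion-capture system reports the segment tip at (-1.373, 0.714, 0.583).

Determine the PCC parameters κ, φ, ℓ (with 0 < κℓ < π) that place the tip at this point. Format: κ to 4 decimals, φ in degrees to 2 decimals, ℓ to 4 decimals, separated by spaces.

ρ = √(x²+y²) = √(-1.373² + 0.714²) = 1.54755
φ = atan2(y, x) mod 360° = atan2(0.714, -1.373) = 152.5243°
|p|² = ρ² + z² = 1.54755² + 0.583² = 2.73481
κ = 2ρ / |p|² = 2×1.54755 / 2.73481 = 1.13174
θ = 2·atan2(ρ, z) = 2·atan2(1.54755, 0.583) = 2.42103 rad
ℓ = θ/κ = 2.42103/1.13174 = 2.13920

1.1317 152.52 2.1392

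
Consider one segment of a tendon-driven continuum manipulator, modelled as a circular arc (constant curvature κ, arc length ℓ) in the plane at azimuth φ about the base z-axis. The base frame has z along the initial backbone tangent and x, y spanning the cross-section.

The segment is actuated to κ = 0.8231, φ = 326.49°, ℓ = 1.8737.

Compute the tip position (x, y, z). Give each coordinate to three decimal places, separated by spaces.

θ = κ·ℓ = 0.8231 × 1.8737 = 1.54224 rad
ρ = (1 − cos θ)/κ = (1 − 0.02855)/0.8231 = 1.18023
z = sin θ / κ = 0.99959/0.8231 = 1.21442
x = ρ cos φ = 1.18023 × cos(326.49°) = 0.98407
y = ρ sin φ = 1.18023 × sin(326.49°) = -0.65159

0.984 -0.652 1.214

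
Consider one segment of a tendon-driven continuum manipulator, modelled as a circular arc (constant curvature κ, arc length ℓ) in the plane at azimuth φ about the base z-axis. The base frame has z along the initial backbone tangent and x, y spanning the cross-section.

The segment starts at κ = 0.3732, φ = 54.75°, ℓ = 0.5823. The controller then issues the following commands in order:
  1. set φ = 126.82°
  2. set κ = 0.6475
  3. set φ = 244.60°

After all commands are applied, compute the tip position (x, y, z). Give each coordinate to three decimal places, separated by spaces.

-0.047 -0.098 0.569

initial: κ=0.3732, φ=54.75°, ℓ=0.5823
cmd 1: set φ=126.82° → (κ,φ,ℓ)=(0.3732,126.82°,0.5823) → tip=(-0.0378,0.0505,0.5777)
cmd 2: set κ=0.6475 → (κ,φ,ℓ)=(0.6475,126.82°,0.5823) → tip=(-0.0650,0.0868,0.5686)
cmd 3: set φ=244.60° → (κ,φ,ℓ)=(0.6475,244.60°,0.5823) → tip=(-0.0465,-0.0980,0.5686)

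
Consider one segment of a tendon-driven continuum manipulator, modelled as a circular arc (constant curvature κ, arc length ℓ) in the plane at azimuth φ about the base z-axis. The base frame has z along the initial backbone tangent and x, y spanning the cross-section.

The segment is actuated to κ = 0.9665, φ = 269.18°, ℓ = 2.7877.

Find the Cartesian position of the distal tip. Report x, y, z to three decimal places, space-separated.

θ = κ·ℓ = 0.9665 × 2.7877 = 2.69431 rad
ρ = (1 − cos θ)/κ = (1 − -0.90163)/0.9665 = 1.96754
z = sin θ / κ = 0.43252/0.9665 = 0.44751
x = ρ cos φ = 1.96754 × cos(269.18°) = -0.02816
y = ρ sin φ = 1.96754 × sin(269.18°) = -1.96734

-0.028 -1.967 0.448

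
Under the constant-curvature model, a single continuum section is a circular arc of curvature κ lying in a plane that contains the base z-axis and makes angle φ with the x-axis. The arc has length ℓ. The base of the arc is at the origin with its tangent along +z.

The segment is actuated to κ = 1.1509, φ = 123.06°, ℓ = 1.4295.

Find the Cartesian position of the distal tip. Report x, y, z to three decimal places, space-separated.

θ = κ·ℓ = 1.1509 × 1.4295 = 1.64521 rad
ρ = (1 − cos θ)/κ = (1 − -0.07435)/1.1509 = 0.93348
z = sin θ / κ = 0.99723/1.1509 = 0.86648
x = ρ cos φ = 0.93348 × cos(123.06°) = -0.50923
y = ρ sin φ = 0.93348 × sin(123.06°) = 0.78235

-0.509 0.782 0.866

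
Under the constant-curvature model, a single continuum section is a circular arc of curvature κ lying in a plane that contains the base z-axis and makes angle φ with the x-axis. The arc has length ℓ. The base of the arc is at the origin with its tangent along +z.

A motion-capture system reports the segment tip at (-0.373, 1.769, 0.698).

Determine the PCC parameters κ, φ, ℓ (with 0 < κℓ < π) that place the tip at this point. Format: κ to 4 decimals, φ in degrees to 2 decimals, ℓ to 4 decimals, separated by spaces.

0.9627 101.91 2.4977

ρ = √(x²+y²) = √(-0.373² + 1.769²) = 1.80790
φ = atan2(y, x) mod 360° = atan2(1.769, -0.373) = 101.9066°
|p|² = ρ² + z² = 1.80790² + 0.698² = 3.75569
κ = 2ρ / |p|² = 2×1.80790 / 3.75569 = 0.96275
θ = 2·atan2(ρ, z) = 2·atan2(1.80790, 0.698) = 2.40469 rad
ℓ = θ/κ = 2.40469/0.96275 = 2.49773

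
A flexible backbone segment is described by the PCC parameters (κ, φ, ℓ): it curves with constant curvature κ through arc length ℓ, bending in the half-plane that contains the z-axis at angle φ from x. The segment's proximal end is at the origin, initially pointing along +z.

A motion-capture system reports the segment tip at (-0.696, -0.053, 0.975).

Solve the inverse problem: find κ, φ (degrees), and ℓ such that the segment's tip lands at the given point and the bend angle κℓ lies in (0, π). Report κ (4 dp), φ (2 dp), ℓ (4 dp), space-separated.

0.9709 184.35 1.2799

ρ = √(x²+y²) = √(-0.696² + -0.053²) = 0.69802
φ = atan2(y, x) mod 360° = atan2(-0.053, -0.696) = 184.3546°
|p|² = ρ² + z² = 0.69802² + 0.975² = 1.43785
κ = 2ρ / |p|² = 2×0.69802 / 1.43785 = 0.97091
θ = 2·atan2(ρ, z) = 2·atan2(0.69802, 0.975) = 1.24265 rad
ℓ = θ/κ = 1.24265/0.97091 = 1.27988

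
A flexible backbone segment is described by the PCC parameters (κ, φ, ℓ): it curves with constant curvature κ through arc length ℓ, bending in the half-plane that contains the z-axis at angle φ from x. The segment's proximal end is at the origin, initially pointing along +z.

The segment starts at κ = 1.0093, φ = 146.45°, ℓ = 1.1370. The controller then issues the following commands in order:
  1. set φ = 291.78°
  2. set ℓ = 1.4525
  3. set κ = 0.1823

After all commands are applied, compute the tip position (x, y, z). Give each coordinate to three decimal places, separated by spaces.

0.071 -0.178 1.436

initial: κ=1.0093, φ=146.45°, ℓ=1.1370
cmd 1: set φ=291.78° → (κ,φ,ℓ)=(1.0093,291.78°,1.1370) → tip=(0.2166,-0.5422,0.9034)
cmd 2: set ℓ=1.4525 → (κ,φ,ℓ)=(1.0093,291.78°,1.4525) → tip=(0.3292,-0.8238,0.9854)
cmd 3: set κ=0.1823 → (κ,φ,ℓ)=(0.1823,291.78°,1.4525) → tip=(0.0709,-0.1775,1.4356)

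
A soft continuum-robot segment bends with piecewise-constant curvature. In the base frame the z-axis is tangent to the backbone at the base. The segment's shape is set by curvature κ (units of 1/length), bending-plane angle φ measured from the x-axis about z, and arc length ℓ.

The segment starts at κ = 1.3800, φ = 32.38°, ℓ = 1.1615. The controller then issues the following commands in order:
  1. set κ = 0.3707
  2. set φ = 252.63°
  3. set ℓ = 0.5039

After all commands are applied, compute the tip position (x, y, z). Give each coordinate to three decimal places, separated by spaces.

-0.014 -0.045 0.501

initial: κ=1.3800, φ=32.38°, ℓ=1.1615
cmd 1: set κ=0.3707 → (κ,φ,ℓ)=(0.3707,32.38°,1.1615) → tip=(0.2079,0.1319,1.1259)
cmd 2: set φ=252.63° → (κ,φ,ℓ)=(0.3707,252.63°,1.1615) → tip=(-0.0735,-0.2350,1.1259)
cmd 3: set ℓ=0.5039 → (κ,φ,ℓ)=(0.3707,252.63°,0.5039) → tip=(-0.0140,-0.0448,0.5010)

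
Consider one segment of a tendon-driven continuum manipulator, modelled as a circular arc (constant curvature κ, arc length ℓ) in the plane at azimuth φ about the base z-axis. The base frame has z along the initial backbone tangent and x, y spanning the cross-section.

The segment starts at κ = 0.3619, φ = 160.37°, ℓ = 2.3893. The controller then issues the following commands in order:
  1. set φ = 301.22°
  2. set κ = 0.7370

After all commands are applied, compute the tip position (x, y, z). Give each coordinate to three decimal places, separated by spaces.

initial: κ=0.3619, φ=160.37°, ℓ=2.3893
cmd 1: set φ=301.22° → (κ,φ,ℓ)=(0.3619,301.22°,2.3893) → tip=(0.5029,-0.8297,2.1025)
cmd 2: set κ=0.7370 → (κ,φ,ℓ)=(0.7370,301.22°,2.3893) → tip=(0.8362,-1.3796,1.3324)

0.836 -1.380 1.332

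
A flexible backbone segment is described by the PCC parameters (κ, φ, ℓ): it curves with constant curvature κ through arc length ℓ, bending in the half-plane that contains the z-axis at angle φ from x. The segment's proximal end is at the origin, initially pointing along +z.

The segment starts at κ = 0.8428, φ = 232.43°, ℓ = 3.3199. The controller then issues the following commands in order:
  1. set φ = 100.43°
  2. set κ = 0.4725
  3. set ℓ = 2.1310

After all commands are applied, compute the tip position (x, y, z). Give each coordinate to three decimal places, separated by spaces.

-0.178 0.969 1.789

initial: κ=0.8428, φ=232.43°, ℓ=3.3199
cmd 1: set φ=100.43° → (κ,φ,ℓ)=(0.8428,100.43°,3.3199) → tip=(-0.4170,2.2656,0.3997)
cmd 2: set κ=0.4725 → (κ,φ,ℓ)=(0.4725,100.43°,3.3199) → tip=(-0.3823,2.0770,2.1164)
cmd 3: set ℓ=2.1310 → (κ,φ,ℓ)=(0.4725,100.43°,2.1310) → tip=(-0.1784,0.9689,1.7887)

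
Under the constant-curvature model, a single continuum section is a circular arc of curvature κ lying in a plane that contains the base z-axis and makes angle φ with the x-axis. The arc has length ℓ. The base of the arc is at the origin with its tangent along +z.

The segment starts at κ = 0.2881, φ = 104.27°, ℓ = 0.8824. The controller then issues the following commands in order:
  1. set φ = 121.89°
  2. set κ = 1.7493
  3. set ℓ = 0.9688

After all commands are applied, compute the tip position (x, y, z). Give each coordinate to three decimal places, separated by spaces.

initial: κ=0.2881, φ=104.27°, ℓ=0.8824
cmd 1: set φ=121.89° → (κ,φ,ℓ)=(0.2881,121.89°,0.8824) → tip=(-0.0589,0.0947,0.8729)
cmd 2: set κ=1.7493 → (κ,φ,ℓ)=(1.7493,121.89°,0.8824) → tip=(-0.2938,0.4722,0.5714)
cmd 3: set ℓ=0.9688 → (κ,φ,ℓ)=(1.7493,121.89°,0.9688) → tip=(-0.3393,0.5454,0.5673)

-0.339 0.545 0.567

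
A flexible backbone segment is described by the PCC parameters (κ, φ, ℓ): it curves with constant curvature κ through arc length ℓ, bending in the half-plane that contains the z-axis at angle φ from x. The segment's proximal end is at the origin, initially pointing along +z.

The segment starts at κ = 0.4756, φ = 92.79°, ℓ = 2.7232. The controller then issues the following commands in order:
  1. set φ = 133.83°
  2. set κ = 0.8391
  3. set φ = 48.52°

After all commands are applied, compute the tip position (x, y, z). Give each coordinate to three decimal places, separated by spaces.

1.306 1.478 0.900

initial: κ=0.4756, φ=92.79°, ℓ=2.7232
cmd 1: set φ=133.83° → (κ,φ,ℓ)=(0.4756,133.83°,2.7232) → tip=(-1.0598,1.1040,2.0232)
cmd 2: set κ=0.8391 → (κ,φ,ℓ)=(0.8391,133.83°,2.7232) → tip=(-1.3659,1.4229,0.9005)
cmd 3: set φ=48.52° → (κ,φ,ℓ)=(0.8391,48.52°,2.7232) → tip=(1.3064,1.4777,0.9005)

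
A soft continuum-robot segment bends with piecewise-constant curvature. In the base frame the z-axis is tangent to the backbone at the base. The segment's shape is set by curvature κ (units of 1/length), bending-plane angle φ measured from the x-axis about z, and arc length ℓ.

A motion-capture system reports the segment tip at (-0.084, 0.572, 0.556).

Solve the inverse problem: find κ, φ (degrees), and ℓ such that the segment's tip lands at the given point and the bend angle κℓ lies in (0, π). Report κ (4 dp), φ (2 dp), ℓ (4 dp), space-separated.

1.7972 98.35 0.8957

ρ = √(x²+y²) = √(-0.084² + 0.572²) = 0.57813
φ = atan2(y, x) mod 360° = atan2(0.572, -0.084) = 98.3544°
|p|² = ρ² + z² = 0.57813² + 0.556² = 0.64338
κ = 2ρ / |p|² = 2×0.57813 / 0.64338 = 1.79719
θ = 2·atan2(ρ, z) = 2·atan2(0.57813, 0.556) = 1.60983 rad
ℓ = θ/κ = 1.60983/1.79719 = 0.89575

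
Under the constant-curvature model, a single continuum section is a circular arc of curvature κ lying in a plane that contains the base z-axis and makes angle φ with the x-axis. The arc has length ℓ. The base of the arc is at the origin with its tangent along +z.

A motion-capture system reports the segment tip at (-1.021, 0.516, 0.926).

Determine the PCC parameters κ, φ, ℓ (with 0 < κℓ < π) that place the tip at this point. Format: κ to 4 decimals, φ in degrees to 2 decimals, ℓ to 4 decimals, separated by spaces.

ρ = √(x²+y²) = √(-1.021² + 0.516²) = 1.14398
φ = atan2(y, x) mod 360° = atan2(0.516, -1.021) = 153.1886°
|p|² = ρ² + z² = 1.14398² + 0.926² = 2.16617
κ = 2ρ / |p|² = 2×1.14398 / 2.16617 = 1.05622
θ = 2·atan2(ρ, z) = 2·atan2(1.14398, 0.926) = 1.78064 rad
ℓ = θ/κ = 1.78064/1.05622 = 1.68585

1.0562 153.19 1.6858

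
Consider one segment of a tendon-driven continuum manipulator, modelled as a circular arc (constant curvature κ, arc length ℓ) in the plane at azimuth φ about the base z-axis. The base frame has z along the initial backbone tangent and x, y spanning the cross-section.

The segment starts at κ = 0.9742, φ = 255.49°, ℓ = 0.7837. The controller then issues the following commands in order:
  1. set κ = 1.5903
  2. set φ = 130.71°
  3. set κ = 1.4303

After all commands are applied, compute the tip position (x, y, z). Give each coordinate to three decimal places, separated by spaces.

-0.258 0.300 0.630

initial: κ=0.9742, φ=255.49°, ℓ=0.7837
cmd 1: set κ=1.5903 → (κ,φ,ℓ)=(1.5903,255.49°,0.7837) → tip=(-0.1073,-0.4147,0.5960)
cmd 2: set φ=130.71° → (κ,φ,ℓ)=(1.5903,130.71°,0.7837) → tip=(-0.2794,0.3247,0.5960)
cmd 3: set κ=1.4303 → (κ,φ,ℓ)=(1.4303,130.71°,0.7837) → tip=(-0.2577,0.2995,0.6296)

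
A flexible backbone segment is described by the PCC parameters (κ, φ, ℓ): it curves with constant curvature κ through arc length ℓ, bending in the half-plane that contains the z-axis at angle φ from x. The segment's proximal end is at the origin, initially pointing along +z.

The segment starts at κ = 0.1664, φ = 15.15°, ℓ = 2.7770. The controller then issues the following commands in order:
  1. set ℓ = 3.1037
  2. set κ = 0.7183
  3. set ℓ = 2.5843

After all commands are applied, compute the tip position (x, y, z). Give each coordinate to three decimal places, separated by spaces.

1.722 0.466 1.336

initial: κ=0.1664, φ=15.15°, ℓ=2.7770
cmd 1: set ℓ=3.1037 → (κ,φ,ℓ)=(0.1664,15.15°,3.1037) → tip=(0.7566,0.2048,2.9676)
cmd 2: set κ=0.7183 → (κ,φ,ℓ)=(0.7183,15.15°,3.1037) → tip=(2.1662,0.5865,1.1010)
cmd 3: set ℓ=2.5843 → (κ,φ,ℓ)=(0.7183,15.15°,2.5843) → tip=(1.7223,0.4663,1.3358)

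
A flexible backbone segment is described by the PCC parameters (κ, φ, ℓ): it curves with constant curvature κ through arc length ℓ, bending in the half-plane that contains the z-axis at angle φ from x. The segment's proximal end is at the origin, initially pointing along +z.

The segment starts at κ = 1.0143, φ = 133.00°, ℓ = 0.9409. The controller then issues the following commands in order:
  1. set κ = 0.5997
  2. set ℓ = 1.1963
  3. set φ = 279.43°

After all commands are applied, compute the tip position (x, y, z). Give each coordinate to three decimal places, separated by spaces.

0.067 -0.405 1.096

initial: κ=1.0143, φ=133.00°, ℓ=0.9409
cmd 1: set κ=0.5997 → (κ,φ,ℓ)=(0.5997,133.00°,0.9409) → tip=(-0.1763,0.1890,0.8918)
cmd 2: set ℓ=1.1963 → (κ,φ,ℓ)=(0.5997,133.00°,1.1963) → tip=(-0.2803,0.3006,1.0963)
cmd 3: set φ=279.43° → (κ,φ,ℓ)=(0.5997,279.43°,1.1963) → tip=(0.0673,-0.4055,1.0963)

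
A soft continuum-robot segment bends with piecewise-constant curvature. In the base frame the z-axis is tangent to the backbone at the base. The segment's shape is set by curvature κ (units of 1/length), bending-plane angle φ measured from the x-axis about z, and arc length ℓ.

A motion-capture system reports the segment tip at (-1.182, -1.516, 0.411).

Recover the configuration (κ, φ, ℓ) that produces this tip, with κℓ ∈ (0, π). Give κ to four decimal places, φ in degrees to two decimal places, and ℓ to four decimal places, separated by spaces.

ρ = √(x²+y²) = √(-1.182² + -1.516²) = 1.92234
φ = atan2(y, x) mod 360° = atan2(-1.516, -1.182) = 232.0570°
|p|² = ρ² + z² = 1.92234² + 0.411² = 3.86430
κ = 2ρ / |p|² = 2×1.92234 / 3.86430 = 0.99492
θ = 2·atan2(ρ, z) = 2·atan2(1.92234, 0.411) = 2.72033 rad
ℓ = θ/κ = 2.72033/0.99492 = 2.73422

0.9949 232.06 2.7342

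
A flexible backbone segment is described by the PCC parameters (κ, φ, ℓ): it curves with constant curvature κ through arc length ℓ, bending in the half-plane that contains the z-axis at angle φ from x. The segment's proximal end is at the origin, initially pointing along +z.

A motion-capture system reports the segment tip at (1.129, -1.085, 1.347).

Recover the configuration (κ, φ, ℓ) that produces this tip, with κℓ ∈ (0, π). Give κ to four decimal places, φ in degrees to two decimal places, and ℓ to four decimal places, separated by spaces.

ρ = √(x²+y²) = √(1.129² + -1.085²) = 1.56584
φ = atan2(y, x) mod 360° = atan2(-1.085, 1.129) = 316.1385°
|p|² = ρ² + z² = 1.56584² + 1.347² = 4.26628
κ = 2ρ / |p|² = 2×1.56584 / 4.26628 = 0.73406
θ = 2·atan2(ρ, z) = 2·atan2(1.56584, 1.347) = 1.72078 rad
ℓ = θ/κ = 1.72078/0.73406 = 2.34420

0.7341 316.14 2.3442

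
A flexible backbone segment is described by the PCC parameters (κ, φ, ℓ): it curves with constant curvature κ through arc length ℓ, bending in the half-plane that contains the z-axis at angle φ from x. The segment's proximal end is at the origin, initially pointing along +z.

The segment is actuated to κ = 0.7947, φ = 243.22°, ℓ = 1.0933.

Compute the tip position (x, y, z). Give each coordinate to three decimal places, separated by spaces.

θ = κ·ℓ = 0.7947 × 1.0933 = 0.86885 rad
ρ = (1 − cos θ)/κ = (1 − 0.64571)/0.7947 = 0.44582
z = sin θ / κ = 0.76358/0.7947 = 0.96085
x = ρ cos φ = 0.44582 × cos(243.22°) = -0.20087
y = ρ sin φ = 0.44582 × sin(243.22°) = -0.39800

-0.201 -0.398 0.961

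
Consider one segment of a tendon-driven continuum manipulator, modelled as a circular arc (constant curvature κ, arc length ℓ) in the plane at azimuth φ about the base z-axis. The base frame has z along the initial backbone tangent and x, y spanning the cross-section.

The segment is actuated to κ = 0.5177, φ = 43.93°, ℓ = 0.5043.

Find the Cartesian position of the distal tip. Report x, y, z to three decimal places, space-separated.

θ = κ·ℓ = 0.5177 × 0.5043 = 0.26108 rad
ρ = (1 − cos θ)/κ = (1 − 0.96611)/0.5177 = 0.06546
z = sin θ / κ = 0.25812/0.5177 = 0.49859
x = ρ cos φ = 0.06546 × cos(43.93°) = 0.04714
y = ρ sin φ = 0.06546 × sin(43.93°) = 0.04541

0.047 0.045 0.499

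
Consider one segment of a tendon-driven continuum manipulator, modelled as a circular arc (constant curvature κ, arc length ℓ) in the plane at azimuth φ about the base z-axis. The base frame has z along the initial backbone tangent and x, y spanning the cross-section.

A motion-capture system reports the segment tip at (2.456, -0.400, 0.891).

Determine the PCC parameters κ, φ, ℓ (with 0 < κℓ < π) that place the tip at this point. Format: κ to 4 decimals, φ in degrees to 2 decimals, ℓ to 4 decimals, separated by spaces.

ρ = √(x²+y²) = √(2.456² + -0.400²) = 2.48836
φ = atan2(y, x) mod 360° = atan2(-0.400, 2.456) = 350.7497°
|p|² = ρ² + z² = 2.48836² + 0.891² = 6.98582
κ = 2ρ / |p|² = 2×2.48836 / 6.98582 = 0.71240
θ = 2·atan2(ρ, z) = 2·atan2(2.48836, 0.891) = 2.45391 rad
ℓ = θ/κ = 2.45391/0.71240 = 3.44455

0.7124 350.75 3.4445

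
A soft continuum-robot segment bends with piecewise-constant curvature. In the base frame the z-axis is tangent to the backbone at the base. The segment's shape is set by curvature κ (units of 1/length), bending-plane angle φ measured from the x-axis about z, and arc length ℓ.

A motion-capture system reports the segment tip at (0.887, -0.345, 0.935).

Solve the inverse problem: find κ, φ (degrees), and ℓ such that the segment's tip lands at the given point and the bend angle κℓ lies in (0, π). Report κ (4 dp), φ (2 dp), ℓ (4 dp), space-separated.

1.0694 338.75 1.4855

ρ = √(x²+y²) = √(0.887² + -0.345²) = 0.95173
φ = atan2(y, x) mod 360° = atan2(-0.345, 0.887) = 338.7464°
|p|² = ρ² + z² = 0.95173² + 0.935² = 1.78002
κ = 2ρ / |p|² = 2×0.95173 / 1.78002 = 1.06935
θ = 2·atan2(ρ, z) = 2·atan2(0.95173, 0.935) = 1.58853 rad
ℓ = θ/κ = 1.58853/1.06935 = 1.48551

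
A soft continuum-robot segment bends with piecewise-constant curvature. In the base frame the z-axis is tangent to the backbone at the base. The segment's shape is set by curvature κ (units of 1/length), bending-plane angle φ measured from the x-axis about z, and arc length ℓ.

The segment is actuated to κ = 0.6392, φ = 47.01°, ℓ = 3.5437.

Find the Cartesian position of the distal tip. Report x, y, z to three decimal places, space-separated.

1.749 1.877 1.202

θ = κ·ℓ = 0.6392 × 3.5437 = 2.26513 rad
ρ = (1 − cos θ)/κ = (1 − -0.63988)/0.6392 = 2.56551
z = sin θ / κ = 0.76848/0.6392 = 1.20225
x = ρ cos φ = 2.56551 × cos(47.01°) = 1.74935
y = ρ sin φ = 2.56551 × sin(47.01°) = 1.87660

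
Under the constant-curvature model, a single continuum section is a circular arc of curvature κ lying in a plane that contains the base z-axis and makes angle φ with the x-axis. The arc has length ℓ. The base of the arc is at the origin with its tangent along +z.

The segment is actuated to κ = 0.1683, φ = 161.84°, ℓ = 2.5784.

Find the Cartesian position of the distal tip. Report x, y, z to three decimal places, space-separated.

-0.523 0.172 2.498

θ = κ·ℓ = 0.1683 × 2.5784 = 0.43394 rad
ρ = (1 − cos θ)/κ = (1 − 0.90731)/0.1683 = 0.55072
z = sin θ / κ = 0.42045/0.1683 = 2.49824
x = ρ cos φ = 0.55072 × cos(161.84°) = -0.52329
y = ρ sin φ = 0.55072 × sin(161.84°) = 0.17164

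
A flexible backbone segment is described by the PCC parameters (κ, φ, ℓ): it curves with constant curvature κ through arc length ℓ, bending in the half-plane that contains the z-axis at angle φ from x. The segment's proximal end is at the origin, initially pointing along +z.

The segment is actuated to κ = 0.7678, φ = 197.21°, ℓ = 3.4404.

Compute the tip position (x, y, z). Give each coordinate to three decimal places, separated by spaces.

θ = κ·ℓ = 0.7678 × 3.4404 = 2.64154 rad
ρ = (1 − cos θ)/κ = (1 − -0.87756)/0.7678 = 2.44537
z = sin θ / κ = 0.47947/0.7678 = 0.62448
x = ρ cos φ = 2.44537 × cos(197.21°) = -2.33589
y = ρ sin φ = 2.44537 × sin(197.21°) = -0.72352

-2.336 -0.724 0.624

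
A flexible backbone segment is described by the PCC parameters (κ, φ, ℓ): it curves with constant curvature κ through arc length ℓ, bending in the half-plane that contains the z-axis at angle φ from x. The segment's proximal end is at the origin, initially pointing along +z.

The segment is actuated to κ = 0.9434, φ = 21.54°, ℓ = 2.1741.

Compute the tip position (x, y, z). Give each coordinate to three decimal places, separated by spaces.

θ = κ·ℓ = 0.9434 × 2.1741 = 2.05105 rad
ρ = (1 − cos θ)/κ = (1 − -0.46200)/0.9434 = 1.54971
z = sin θ / κ = 0.88688/0.9434 = 0.94009
x = ρ cos φ = 1.54971 × cos(21.54°) = 1.44148
y = ρ sin φ = 1.54971 × sin(21.54°) = 0.56898

1.441 0.569 0.940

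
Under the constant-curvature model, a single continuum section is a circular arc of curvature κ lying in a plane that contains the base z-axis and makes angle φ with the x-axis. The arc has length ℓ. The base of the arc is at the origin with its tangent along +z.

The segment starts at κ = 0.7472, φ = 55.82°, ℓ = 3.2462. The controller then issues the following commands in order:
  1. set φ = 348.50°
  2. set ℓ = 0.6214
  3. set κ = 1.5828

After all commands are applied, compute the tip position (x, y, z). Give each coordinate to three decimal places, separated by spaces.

initial: κ=0.7472, φ=55.82°, ℓ=3.2462
cmd 1: set φ=348.50° → (κ,φ,ℓ)=(0.7472,348.50°,3.2462) → tip=(2.3009,-0.4681,0.8785)
cmd 2: set ℓ=0.6214 → (κ,φ,ℓ)=(0.7472,348.50°,0.6214) → tip=(0.1388,-0.0282,0.5993)
cmd 3: set κ=1.5828 → (κ,φ,ℓ)=(1.5828,348.50°,0.6214) → tip=(0.2761,-0.0562,0.5259)

0.276 -0.056 0.526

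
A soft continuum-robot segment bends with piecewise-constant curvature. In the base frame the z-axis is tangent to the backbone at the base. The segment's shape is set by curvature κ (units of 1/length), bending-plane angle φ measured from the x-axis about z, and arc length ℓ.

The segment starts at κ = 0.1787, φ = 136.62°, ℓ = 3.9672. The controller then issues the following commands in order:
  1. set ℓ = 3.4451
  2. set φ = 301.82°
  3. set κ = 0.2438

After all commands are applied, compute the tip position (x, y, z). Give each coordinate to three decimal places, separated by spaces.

0.719 -1.159 3.054

initial: κ=0.1787, φ=136.62°, ℓ=3.9672
cmd 1: set ℓ=3.4451 → (κ,φ,ℓ)=(0.1787,136.62°,3.4451) → tip=(-0.7467,0.7057,3.2316)
cmd 2: set φ=301.82° → (κ,φ,ℓ)=(0.1787,301.82°,3.4451) → tip=(0.5417,-0.8730,3.2316)
cmd 3: set κ=0.2438 → (κ,φ,ℓ)=(0.2438,301.82°,3.4451) → tip=(0.7190,-1.1588,3.0541)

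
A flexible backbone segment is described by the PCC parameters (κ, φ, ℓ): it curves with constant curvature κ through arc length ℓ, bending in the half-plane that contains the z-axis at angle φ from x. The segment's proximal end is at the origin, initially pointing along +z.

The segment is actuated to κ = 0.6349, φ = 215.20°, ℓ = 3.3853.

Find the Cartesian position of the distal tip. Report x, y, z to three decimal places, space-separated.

-1.991 -1.404 1.319

θ = κ·ℓ = 0.6349 × 3.3853 = 2.14933 rad
ρ = (1 − cos θ)/κ = (1 − -0.54679)/0.6349 = 2.43628
z = sin θ / κ = 0.83727/0.6349 = 1.31874
x = ρ cos φ = 2.43628 × cos(215.20°) = -1.99079
y = ρ sin φ = 2.43628 × sin(215.20°) = -1.40435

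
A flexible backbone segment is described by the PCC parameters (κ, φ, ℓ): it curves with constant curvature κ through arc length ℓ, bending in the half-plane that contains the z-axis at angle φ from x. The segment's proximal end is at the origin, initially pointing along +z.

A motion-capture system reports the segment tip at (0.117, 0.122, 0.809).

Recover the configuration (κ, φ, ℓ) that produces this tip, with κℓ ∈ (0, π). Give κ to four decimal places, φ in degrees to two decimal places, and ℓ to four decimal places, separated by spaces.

ρ = √(x²+y²) = √(0.117² + 0.122²) = 0.16904
φ = atan2(y, x) mod 360° = atan2(0.122, 0.117) = 46.1985°
|p|² = ρ² + z² = 0.16904² + 0.809² = 0.68305
κ = 2ρ / |p|² = 2×0.16904 / 0.68305 = 0.49494
θ = 2·atan2(ρ, z) = 2·atan2(0.16904, 0.809) = 0.41196 rad
ℓ = θ/κ = 0.41196/0.49494 = 0.83234

0.4949 46.20 0.8323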